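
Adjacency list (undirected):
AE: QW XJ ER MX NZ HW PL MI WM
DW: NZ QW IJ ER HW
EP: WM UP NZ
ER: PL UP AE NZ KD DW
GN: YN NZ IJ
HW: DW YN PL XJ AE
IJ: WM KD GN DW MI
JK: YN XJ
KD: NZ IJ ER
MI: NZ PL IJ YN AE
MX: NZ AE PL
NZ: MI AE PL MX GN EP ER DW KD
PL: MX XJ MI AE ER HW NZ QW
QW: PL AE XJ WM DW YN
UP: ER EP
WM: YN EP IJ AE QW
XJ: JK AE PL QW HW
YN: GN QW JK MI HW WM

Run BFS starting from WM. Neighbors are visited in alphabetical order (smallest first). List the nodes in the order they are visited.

Visit WM; enqueue AE, EP, IJ, QW, YN → queue [AE, EP, IJ, QW, YN]
Visit AE; enqueue ER, HW, MI, MX, NZ, PL, XJ → queue [EP, IJ, QW, YN, ER, HW, MI, MX, NZ, PL, XJ]
Visit EP; enqueue UP → queue [IJ, QW, YN, ER, HW, MI, MX, NZ, PL, XJ, UP]
Visit IJ; enqueue DW, GN, KD → queue [QW, YN, ER, HW, MI, MX, NZ, PL, XJ, UP, DW, GN, KD]
Visit QW → queue [YN, ER, HW, MI, MX, NZ, PL, XJ, UP, DW, GN, KD]
Visit YN; enqueue JK → queue [ER, HW, MI, MX, NZ, PL, XJ, UP, DW, GN, KD, JK]
Visit ER → queue [HW, MI, MX, NZ, PL, XJ, UP, DW, GN, KD, JK]
Visit HW → queue [MI, MX, NZ, PL, XJ, UP, DW, GN, KD, JK]
Visit MI → queue [MX, NZ, PL, XJ, UP, DW, GN, KD, JK]
Visit MX → queue [NZ, PL, XJ, UP, DW, GN, KD, JK]
Visit NZ → queue [PL, XJ, UP, DW, GN, KD, JK]
Visit PL → queue [XJ, UP, DW, GN, KD, JK]
Visit XJ → queue [UP, DW, GN, KD, JK]
Visit UP → queue [DW, GN, KD, JK]
Visit DW → queue [GN, KD, JK]
Visit GN → queue [KD, JK]
Visit KD → queue [JK]
Visit JK → queue []

WM, AE, EP, IJ, QW, YN, ER, HW, MI, MX, NZ, PL, XJ, UP, DW, GN, KD, JK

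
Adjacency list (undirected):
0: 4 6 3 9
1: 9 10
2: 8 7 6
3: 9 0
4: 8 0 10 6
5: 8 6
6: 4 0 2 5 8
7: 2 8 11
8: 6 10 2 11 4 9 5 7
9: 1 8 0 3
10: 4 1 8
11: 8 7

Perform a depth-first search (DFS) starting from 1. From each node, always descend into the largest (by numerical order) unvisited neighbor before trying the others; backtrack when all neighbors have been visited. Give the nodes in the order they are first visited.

1 -> 10 -> 8 -> 11 -> 7 -> 2 -> 6 -> 5 -> 4 -> 0 -> 9 -> 3

Visit 1
1 → 10
10 → 8
8 → 11
11 → 7
7 → 2
2 → 6
6 → 5
6 → 4
4 → 0
0 → 9
9 → 3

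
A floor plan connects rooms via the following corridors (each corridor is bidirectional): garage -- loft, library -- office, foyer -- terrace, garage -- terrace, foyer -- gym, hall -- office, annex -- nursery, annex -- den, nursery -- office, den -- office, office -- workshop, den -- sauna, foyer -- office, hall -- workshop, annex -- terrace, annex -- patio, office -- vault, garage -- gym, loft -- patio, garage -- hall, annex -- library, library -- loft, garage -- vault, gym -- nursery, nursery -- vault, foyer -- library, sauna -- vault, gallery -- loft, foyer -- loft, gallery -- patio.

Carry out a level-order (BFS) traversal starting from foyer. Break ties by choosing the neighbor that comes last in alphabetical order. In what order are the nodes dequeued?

foyer -> terrace -> office -> loft -> library -> gym -> garage -> annex -> workshop -> vault -> nursery -> hall -> den -> patio -> gallery -> sauna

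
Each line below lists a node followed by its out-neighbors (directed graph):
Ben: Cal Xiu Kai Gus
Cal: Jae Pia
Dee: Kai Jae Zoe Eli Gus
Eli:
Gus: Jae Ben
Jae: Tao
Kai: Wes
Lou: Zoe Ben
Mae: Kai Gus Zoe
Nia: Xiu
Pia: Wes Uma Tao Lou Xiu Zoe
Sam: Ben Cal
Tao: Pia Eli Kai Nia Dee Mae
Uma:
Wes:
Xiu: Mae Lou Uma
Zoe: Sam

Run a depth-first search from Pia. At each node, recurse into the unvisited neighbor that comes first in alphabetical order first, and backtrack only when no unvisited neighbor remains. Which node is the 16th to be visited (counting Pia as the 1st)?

Visit Pia
Pia → Lou
Lou → Ben
Ben → Cal
Cal → Jae
Jae → Tao
Tao → Dee
Dee → Eli
Dee → Gus
Dee → Kai
Kai → Wes
Dee → Zoe
Zoe → Sam
Tao → Mae
Tao → Nia
Nia → Xiu
Xiu → Uma

Visit order: Pia, Lou, Ben, Cal, Jae, Tao, Dee, Eli, Gus, Kai, Wes, Zoe, Sam, Mae, Nia, Xiu, Uma

Xiu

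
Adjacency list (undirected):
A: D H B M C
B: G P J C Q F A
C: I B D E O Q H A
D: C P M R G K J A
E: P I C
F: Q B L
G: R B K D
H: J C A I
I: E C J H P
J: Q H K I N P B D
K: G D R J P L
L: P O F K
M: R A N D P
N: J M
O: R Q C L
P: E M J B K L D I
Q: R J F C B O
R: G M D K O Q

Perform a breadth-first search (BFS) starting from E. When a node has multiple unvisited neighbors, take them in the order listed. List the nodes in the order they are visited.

Visit E; enqueue P, I, C → queue [P, I, C]
Visit P; enqueue M, J, B, K, L, D → queue [I, C, M, J, B, K, L, D]
Visit I; enqueue H → queue [C, M, J, B, K, L, D, H]
Visit C; enqueue O, Q, A → queue [M, J, B, K, L, D, H, O, Q, A]
Visit M; enqueue R, N → queue [J, B, K, L, D, H, O, Q, A, R, N]
Visit J → queue [B, K, L, D, H, O, Q, A, R, N]
Visit B; enqueue G, F → queue [K, L, D, H, O, Q, A, R, N, G, F]
Visit K → queue [L, D, H, O, Q, A, R, N, G, F]
Visit L → queue [D, H, O, Q, A, R, N, G, F]
Visit D → queue [H, O, Q, A, R, N, G, F]
Visit H → queue [O, Q, A, R, N, G, F]
Visit O → queue [Q, A, R, N, G, F]
Visit Q → queue [A, R, N, G, F]
Visit A → queue [R, N, G, F]
Visit R → queue [N, G, F]
Visit N → queue [G, F]
Visit G → queue [F]
Visit F → queue []

E -> P -> I -> C -> M -> J -> B -> K -> L -> D -> H -> O -> Q -> A -> R -> N -> G -> F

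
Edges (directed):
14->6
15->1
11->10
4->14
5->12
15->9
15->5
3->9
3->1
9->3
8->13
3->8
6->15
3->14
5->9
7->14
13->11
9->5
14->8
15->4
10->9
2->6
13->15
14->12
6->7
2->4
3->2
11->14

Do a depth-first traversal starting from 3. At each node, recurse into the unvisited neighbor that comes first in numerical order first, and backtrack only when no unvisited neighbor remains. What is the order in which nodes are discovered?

3, 1, 2, 4, 14, 6, 7, 15, 5, 9, 12, 8, 13, 11, 10

Visit 3
3 → 1
3 → 2
2 → 4
4 → 14
14 → 6
6 → 7
6 → 15
15 → 5
5 → 9
5 → 12
14 → 8
8 → 13
13 → 11
11 → 10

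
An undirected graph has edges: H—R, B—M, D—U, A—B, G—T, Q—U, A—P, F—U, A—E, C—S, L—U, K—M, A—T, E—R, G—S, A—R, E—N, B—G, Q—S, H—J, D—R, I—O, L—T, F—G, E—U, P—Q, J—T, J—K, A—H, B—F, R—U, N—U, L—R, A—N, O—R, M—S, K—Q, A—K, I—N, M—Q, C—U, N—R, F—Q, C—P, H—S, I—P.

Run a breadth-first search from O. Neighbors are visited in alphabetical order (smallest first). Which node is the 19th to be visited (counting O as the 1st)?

F

Visit O; enqueue I, R → queue [I, R]
Visit I; enqueue N, P → queue [R, N, P]
Visit R; enqueue A, D, E, H, L, U → queue [N, P, A, D, E, H, L, U]
Visit N → queue [P, A, D, E, H, L, U]
Visit P; enqueue C, Q → queue [A, D, E, H, L, U, C, Q]
Visit A; enqueue B, K, T → queue [D, E, H, L, U, C, Q, B, K, T]
Visit D → queue [E, H, L, U, C, Q, B, K, T]
Visit E → queue [H, L, U, C, Q, B, K, T]
Visit H; enqueue J, S → queue [L, U, C, Q, B, K, T, J, S]
Visit L → queue [U, C, Q, B, K, T, J, S]
Visit U; enqueue F → queue [C, Q, B, K, T, J, S, F]
Visit C → queue [Q, B, K, T, J, S, F]
Visit Q; enqueue M → queue [B, K, T, J, S, F, M]
Visit B; enqueue G → queue [K, T, J, S, F, M, G]
Visit K → queue [T, J, S, F, M, G]
Visit T → queue [J, S, F, M, G]
Visit J → queue [S, F, M, G]
Visit S → queue [F, M, G]
Visit F → queue [M, G]
Visit M → queue [G]
Visit G → queue []

Visit order: O, I, R, N, P, A, D, E, H, L, U, C, Q, B, K, T, J, S, F, M, G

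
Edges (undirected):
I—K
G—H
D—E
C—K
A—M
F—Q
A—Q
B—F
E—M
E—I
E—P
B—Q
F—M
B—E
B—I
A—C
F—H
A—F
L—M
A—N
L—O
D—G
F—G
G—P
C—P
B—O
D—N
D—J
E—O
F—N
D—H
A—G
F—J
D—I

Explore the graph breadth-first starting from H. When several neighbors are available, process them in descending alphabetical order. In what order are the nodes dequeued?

Visit H; enqueue G, F, D → queue [G, F, D]
Visit G; enqueue P, A → queue [F, D, P, A]
Visit F; enqueue Q, N, M, J, B → queue [D, P, A, Q, N, M, J, B]
Visit D; enqueue I, E → queue [P, A, Q, N, M, J, B, I, E]
Visit P; enqueue C → queue [A, Q, N, M, J, B, I, E, C]
Visit A → queue [Q, N, M, J, B, I, E, C]
Visit Q → queue [N, M, J, B, I, E, C]
Visit N → queue [M, J, B, I, E, C]
Visit M; enqueue L → queue [J, B, I, E, C, L]
Visit J → queue [B, I, E, C, L]
Visit B; enqueue O → queue [I, E, C, L, O]
Visit I; enqueue K → queue [E, C, L, O, K]
Visit E → queue [C, L, O, K]
Visit C → queue [L, O, K]
Visit L → queue [O, K]
Visit O → queue [K]
Visit K → queue []

H -> G -> F -> D -> P -> A -> Q -> N -> M -> J -> B -> I -> E -> C -> L -> O -> K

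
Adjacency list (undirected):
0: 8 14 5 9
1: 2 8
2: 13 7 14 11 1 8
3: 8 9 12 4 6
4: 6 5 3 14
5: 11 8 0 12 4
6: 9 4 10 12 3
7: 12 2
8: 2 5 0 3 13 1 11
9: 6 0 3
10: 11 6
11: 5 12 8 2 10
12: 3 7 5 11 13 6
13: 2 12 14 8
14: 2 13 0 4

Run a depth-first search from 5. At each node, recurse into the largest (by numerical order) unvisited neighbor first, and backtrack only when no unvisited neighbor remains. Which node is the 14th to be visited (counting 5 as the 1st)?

Visit 5
5 → 12
12 → 13
13 → 14
14 → 4
4 → 6
6 → 10
10 → 11
11 → 8
8 → 3
3 → 9
9 → 0
8 → 2
2 → 7
2 → 1

Visit order: 5, 12, 13, 14, 4, 6, 10, 11, 8, 3, 9, 0, 2, 7, 1

7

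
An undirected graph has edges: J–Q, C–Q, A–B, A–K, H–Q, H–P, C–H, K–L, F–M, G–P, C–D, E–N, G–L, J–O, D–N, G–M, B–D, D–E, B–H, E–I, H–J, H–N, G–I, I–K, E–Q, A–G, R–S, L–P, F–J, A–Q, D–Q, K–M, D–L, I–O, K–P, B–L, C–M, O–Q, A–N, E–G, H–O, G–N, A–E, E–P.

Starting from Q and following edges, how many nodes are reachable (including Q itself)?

17

BFS from Q visits: Q, A, C, D, E, H, J, O, B, G, K, N, M, L, I, P, F
Reachable nodes: 17 of 19 total.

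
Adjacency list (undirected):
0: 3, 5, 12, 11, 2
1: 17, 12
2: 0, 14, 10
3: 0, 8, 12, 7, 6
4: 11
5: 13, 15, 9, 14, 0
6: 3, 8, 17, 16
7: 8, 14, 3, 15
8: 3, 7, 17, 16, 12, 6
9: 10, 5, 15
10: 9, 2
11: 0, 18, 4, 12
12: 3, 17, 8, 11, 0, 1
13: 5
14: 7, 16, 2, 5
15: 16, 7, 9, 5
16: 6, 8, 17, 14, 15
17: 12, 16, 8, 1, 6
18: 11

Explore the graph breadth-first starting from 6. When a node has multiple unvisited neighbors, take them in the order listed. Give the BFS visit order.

6 → 3 → 8 → 17 → 16 → 0 → 12 → 7 → 1 → 14 → 15 → 5 → 11 → 2 → 9 → 13 → 18 → 4 → 10

Visit 6; enqueue 3, 8, 17, 16 → queue [3, 8, 17, 16]
Visit 3; enqueue 0, 12, 7 → queue [8, 17, 16, 0, 12, 7]
Visit 8 → queue [17, 16, 0, 12, 7]
Visit 17; enqueue 1 → queue [16, 0, 12, 7, 1]
Visit 16; enqueue 14, 15 → queue [0, 12, 7, 1, 14, 15]
Visit 0; enqueue 5, 11, 2 → queue [12, 7, 1, 14, 15, 5, 11, 2]
Visit 12 → queue [7, 1, 14, 15, 5, 11, 2]
Visit 7 → queue [1, 14, 15, 5, 11, 2]
Visit 1 → queue [14, 15, 5, 11, 2]
Visit 14 → queue [15, 5, 11, 2]
Visit 15; enqueue 9 → queue [5, 11, 2, 9]
Visit 5; enqueue 13 → queue [11, 2, 9, 13]
Visit 11; enqueue 18, 4 → queue [2, 9, 13, 18, 4]
Visit 2; enqueue 10 → queue [9, 13, 18, 4, 10]
Visit 9 → queue [13, 18, 4, 10]
Visit 13 → queue [18, 4, 10]
Visit 18 → queue [4, 10]
Visit 4 → queue [10]
Visit 10 → queue []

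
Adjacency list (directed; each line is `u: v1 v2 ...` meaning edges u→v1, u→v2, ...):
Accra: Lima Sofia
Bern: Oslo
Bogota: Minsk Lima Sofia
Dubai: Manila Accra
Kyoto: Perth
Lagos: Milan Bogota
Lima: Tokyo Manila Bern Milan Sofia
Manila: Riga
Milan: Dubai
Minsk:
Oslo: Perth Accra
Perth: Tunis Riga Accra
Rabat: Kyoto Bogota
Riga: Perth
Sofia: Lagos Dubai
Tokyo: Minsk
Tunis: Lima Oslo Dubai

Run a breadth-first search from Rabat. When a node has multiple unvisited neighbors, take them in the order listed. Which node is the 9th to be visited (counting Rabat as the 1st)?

Riga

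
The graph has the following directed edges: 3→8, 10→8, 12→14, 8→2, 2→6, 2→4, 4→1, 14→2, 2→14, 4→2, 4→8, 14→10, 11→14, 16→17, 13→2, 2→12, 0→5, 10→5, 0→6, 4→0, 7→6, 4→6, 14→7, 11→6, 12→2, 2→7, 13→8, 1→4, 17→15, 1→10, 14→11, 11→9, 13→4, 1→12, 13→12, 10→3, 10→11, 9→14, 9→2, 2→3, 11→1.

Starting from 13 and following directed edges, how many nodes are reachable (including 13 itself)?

BFS from 13 visits: 13, 2, 4, 8, 12, 3, 6, 7, 14, 0, 1, 10, 11, 5, 9
Reachable nodes: 15 of 18 total.

15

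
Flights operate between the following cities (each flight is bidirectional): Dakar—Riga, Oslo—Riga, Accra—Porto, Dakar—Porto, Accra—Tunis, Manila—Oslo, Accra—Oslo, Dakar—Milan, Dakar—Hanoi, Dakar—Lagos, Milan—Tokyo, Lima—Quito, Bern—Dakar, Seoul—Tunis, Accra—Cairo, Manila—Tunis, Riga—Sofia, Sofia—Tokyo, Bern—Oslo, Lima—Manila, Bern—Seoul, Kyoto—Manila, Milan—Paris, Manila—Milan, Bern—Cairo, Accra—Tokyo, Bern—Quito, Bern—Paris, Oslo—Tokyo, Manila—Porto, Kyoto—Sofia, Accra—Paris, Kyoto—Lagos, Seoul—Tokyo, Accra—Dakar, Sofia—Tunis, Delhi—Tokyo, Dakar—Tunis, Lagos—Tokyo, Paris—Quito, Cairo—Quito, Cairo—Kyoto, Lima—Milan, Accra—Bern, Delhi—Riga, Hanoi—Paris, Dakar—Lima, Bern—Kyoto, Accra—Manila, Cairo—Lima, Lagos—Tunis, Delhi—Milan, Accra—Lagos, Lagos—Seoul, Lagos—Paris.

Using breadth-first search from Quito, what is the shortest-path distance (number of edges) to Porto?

3

Level 0: Quito
Level 1: Bern, Cairo, Lima, Paris
Level 2: Accra, Dakar, Hanoi, Kyoto, Lagos, Manila, Milan, Oslo, Seoul
Level 3: Delhi, Porto, Riga, Sofia, Tokyo, Tunis
Porto first appears at level 3.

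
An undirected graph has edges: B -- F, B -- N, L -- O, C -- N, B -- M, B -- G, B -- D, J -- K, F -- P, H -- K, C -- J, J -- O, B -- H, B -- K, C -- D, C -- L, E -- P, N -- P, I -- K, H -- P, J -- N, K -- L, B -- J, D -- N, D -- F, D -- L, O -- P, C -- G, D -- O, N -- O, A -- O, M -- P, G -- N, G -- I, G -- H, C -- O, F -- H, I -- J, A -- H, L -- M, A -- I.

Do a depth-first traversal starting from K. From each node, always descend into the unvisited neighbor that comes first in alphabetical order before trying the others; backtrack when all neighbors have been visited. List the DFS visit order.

K B D C G H A I J N O L M P E F

Visit K
K → B
B → D
D → C
C → G
G → H
H → A
A → I
I → J
J → N
N → O
O → L
L → M
M → P
P → E
P → F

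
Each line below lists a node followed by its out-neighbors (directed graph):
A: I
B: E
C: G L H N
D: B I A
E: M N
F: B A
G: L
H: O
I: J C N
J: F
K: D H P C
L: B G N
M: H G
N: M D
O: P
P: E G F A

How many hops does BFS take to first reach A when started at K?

2

Level 0: K
Level 1: C, D, H, P
Level 2: A, B, E, F, G, I, L, N, O
Level 3: J, M
A first appears at level 2.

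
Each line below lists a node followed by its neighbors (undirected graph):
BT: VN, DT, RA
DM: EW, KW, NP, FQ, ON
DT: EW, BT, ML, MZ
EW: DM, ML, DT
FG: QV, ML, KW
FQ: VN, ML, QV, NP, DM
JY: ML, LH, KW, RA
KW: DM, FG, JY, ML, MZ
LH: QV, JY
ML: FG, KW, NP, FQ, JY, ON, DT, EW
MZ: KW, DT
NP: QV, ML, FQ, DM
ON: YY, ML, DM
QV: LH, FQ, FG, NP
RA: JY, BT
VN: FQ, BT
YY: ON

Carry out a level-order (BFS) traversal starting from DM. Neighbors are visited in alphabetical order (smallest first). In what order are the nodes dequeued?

Visit DM; enqueue EW, FQ, KW, NP, ON → queue [EW, FQ, KW, NP, ON]
Visit EW; enqueue DT, ML → queue [FQ, KW, NP, ON, DT, ML]
Visit FQ; enqueue QV, VN → queue [KW, NP, ON, DT, ML, QV, VN]
Visit KW; enqueue FG, JY, MZ → queue [NP, ON, DT, ML, QV, VN, FG, JY, MZ]
Visit NP → queue [ON, DT, ML, QV, VN, FG, JY, MZ]
Visit ON; enqueue YY → queue [DT, ML, QV, VN, FG, JY, MZ, YY]
Visit DT; enqueue BT → queue [ML, QV, VN, FG, JY, MZ, YY, BT]
Visit ML → queue [QV, VN, FG, JY, MZ, YY, BT]
Visit QV; enqueue LH → queue [VN, FG, JY, MZ, YY, BT, LH]
Visit VN → queue [FG, JY, MZ, YY, BT, LH]
Visit FG → queue [JY, MZ, YY, BT, LH]
Visit JY; enqueue RA → queue [MZ, YY, BT, LH, RA]
Visit MZ → queue [YY, BT, LH, RA]
Visit YY → queue [BT, LH, RA]
Visit BT → queue [LH, RA]
Visit LH → queue [RA]
Visit RA → queue []

DM, EW, FQ, KW, NP, ON, DT, ML, QV, VN, FG, JY, MZ, YY, BT, LH, RA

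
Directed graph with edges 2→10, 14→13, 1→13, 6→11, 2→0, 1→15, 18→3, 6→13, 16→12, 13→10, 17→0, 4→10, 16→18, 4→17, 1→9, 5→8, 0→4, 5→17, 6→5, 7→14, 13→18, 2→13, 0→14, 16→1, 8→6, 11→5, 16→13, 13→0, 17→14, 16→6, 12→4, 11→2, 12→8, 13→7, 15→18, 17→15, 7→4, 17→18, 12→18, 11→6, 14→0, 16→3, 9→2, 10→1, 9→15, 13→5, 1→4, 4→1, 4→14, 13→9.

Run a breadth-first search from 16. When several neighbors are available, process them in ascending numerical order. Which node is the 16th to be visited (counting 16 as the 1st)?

Visit 16; enqueue 1, 3, 6, 12, 13, 18 → queue [1, 3, 6, 12, 13, 18]
Visit 1; enqueue 4, 9, 15 → queue [3, 6, 12, 13, 18, 4, 9, 15]
Visit 3 → queue [6, 12, 13, 18, 4, 9, 15]
Visit 6; enqueue 5, 11 → queue [12, 13, 18, 4, 9, 15, 5, 11]
Visit 12; enqueue 8 → queue [13, 18, 4, 9, 15, 5, 11, 8]
Visit 13; enqueue 0, 7, 10 → queue [18, 4, 9, 15, 5, 11, 8, 0, 7, 10]
Visit 18 → queue [4, 9, 15, 5, 11, 8, 0, 7, 10]
Visit 4; enqueue 14, 17 → queue [9, 15, 5, 11, 8, 0, 7, 10, 14, 17]
Visit 9; enqueue 2 → queue [15, 5, 11, 8, 0, 7, 10, 14, 17, 2]
Visit 15 → queue [5, 11, 8, 0, 7, 10, 14, 17, 2]
Visit 5 → queue [11, 8, 0, 7, 10, 14, 17, 2]
Visit 11 → queue [8, 0, 7, 10, 14, 17, 2]
Visit 8 → queue [0, 7, 10, 14, 17, 2]
Visit 0 → queue [7, 10, 14, 17, 2]
Visit 7 → queue [10, 14, 17, 2]
Visit 10 → queue [14, 17, 2]
Visit 14 → queue [17, 2]
Visit 17 → queue [2]
Visit 2 → queue []

Visit order: 16, 1, 3, 6, 12, 13, 18, 4, 9, 15, 5, 11, 8, 0, 7, 10, 14, 17, 2

10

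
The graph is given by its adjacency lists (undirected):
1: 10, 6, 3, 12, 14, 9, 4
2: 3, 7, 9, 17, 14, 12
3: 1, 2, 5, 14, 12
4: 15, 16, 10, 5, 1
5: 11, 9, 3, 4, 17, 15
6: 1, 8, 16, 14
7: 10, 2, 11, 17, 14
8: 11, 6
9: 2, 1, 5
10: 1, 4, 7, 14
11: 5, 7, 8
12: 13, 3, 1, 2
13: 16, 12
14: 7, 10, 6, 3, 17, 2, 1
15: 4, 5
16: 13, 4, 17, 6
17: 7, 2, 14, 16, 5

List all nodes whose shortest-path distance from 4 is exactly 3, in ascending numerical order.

2, 8

Level 0: 4
Level 1: 1, 5, 10, 15, 16
Level 2: 3, 6, 7, 9, 11, 12, 13, 14, 17
Level 3: 2, 8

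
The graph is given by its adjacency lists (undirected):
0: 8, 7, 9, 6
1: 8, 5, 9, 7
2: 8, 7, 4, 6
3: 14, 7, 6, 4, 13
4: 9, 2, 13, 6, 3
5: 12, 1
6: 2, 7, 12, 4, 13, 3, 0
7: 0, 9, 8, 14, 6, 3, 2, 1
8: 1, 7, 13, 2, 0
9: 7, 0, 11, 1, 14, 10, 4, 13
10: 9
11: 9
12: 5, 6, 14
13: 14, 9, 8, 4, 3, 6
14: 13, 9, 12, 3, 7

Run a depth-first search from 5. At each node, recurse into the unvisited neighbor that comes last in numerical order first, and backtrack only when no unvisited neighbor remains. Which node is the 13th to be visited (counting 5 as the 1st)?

Visit 5
5 → 12
12 → 14
14 → 13
13 → 9
9 → 11
9 → 10
9 → 7
7 → 8
8 → 2
2 → 6
6 → 4
4 → 3
6 → 0
8 → 1

Visit order: 5, 12, 14, 13, 9, 11, 10, 7, 8, 2, 6, 4, 3, 0, 1

3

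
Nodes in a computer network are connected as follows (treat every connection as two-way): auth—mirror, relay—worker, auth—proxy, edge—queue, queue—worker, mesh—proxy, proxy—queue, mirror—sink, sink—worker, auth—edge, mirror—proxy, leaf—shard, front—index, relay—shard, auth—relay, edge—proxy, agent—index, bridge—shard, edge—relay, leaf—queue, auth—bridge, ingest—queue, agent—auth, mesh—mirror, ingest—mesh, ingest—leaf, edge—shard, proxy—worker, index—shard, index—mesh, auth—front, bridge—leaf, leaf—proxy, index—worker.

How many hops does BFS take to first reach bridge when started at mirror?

2

Level 0: mirror
Level 1: auth, mesh, proxy, sink
Level 2: agent, bridge, edge, front, index, ingest, leaf, queue, relay, worker
Level 3: shard
bridge first appears at level 2.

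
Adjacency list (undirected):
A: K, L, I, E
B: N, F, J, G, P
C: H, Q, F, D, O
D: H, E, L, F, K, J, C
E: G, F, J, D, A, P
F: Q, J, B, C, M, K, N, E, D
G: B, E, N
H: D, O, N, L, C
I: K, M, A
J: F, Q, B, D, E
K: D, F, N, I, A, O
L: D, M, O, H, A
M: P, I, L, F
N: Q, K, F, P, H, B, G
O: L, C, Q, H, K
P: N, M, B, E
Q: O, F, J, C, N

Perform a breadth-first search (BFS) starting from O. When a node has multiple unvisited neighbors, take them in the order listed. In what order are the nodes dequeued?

Visit O; enqueue L, C, Q, H, K → queue [L, C, Q, H, K]
Visit L; enqueue D, M, A → queue [C, Q, H, K, D, M, A]
Visit C; enqueue F → queue [Q, H, K, D, M, A, F]
Visit Q; enqueue J, N → queue [H, K, D, M, A, F, J, N]
Visit H → queue [K, D, M, A, F, J, N]
Visit K; enqueue I → queue [D, M, A, F, J, N, I]
Visit D; enqueue E → queue [M, A, F, J, N, I, E]
Visit M; enqueue P → queue [A, F, J, N, I, E, P]
Visit A → queue [F, J, N, I, E, P]
Visit F; enqueue B → queue [J, N, I, E, P, B]
Visit J → queue [N, I, E, P, B]
Visit N; enqueue G → queue [I, E, P, B, G]
Visit I → queue [E, P, B, G]
Visit E → queue [P, B, G]
Visit P → queue [B, G]
Visit B → queue [G]
Visit G → queue []

O L C Q H K D M A F J N I E P B G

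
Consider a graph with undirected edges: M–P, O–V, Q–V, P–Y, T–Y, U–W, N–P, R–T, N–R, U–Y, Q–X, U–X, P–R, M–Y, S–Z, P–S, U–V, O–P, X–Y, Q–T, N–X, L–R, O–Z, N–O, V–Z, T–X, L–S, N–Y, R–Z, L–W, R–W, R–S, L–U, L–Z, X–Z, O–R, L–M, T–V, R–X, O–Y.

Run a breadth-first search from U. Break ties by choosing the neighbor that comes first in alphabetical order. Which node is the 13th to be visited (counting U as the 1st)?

T

Visit U; enqueue L, V, W, X, Y → queue [L, V, W, X, Y]
Visit L; enqueue M, R, S, Z → queue [V, W, X, Y, M, R, S, Z]
Visit V; enqueue O, Q, T → queue [W, X, Y, M, R, S, Z, O, Q, T]
Visit W → queue [X, Y, M, R, S, Z, O, Q, T]
Visit X; enqueue N → queue [Y, M, R, S, Z, O, Q, T, N]
Visit Y; enqueue P → queue [M, R, S, Z, O, Q, T, N, P]
Visit M → queue [R, S, Z, O, Q, T, N, P]
Visit R → queue [S, Z, O, Q, T, N, P]
Visit S → queue [Z, O, Q, T, N, P]
Visit Z → queue [O, Q, T, N, P]
Visit O → queue [Q, T, N, P]
Visit Q → queue [T, N, P]
Visit T → queue [N, P]
Visit N → queue [P]
Visit P → queue []

Visit order: U, L, V, W, X, Y, M, R, S, Z, O, Q, T, N, P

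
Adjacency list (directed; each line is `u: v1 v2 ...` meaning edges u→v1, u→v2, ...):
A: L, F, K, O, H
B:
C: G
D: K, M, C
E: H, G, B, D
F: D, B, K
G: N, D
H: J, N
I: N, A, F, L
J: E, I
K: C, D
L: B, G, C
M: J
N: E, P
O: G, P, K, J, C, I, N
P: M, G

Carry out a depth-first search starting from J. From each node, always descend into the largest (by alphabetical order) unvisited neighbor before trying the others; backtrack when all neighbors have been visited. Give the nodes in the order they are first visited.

Visit J
J → I
I → N
N → P
P → M
P → G
G → D
D → K
K → C
N → E
E → H
E → B
I → L
I → F
I → A
A → O

J -> I -> N -> P -> M -> G -> D -> K -> C -> E -> H -> B -> L -> F -> A -> O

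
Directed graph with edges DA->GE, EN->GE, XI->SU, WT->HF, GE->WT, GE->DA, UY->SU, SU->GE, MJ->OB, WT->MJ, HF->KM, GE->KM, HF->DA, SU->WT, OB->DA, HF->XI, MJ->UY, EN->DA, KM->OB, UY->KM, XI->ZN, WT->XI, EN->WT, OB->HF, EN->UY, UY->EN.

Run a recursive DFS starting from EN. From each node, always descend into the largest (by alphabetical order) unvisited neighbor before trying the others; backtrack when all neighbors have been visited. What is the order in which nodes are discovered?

EN → WT → XI → ZN → SU → GE → KM → OB → HF → DA → MJ → UY

Visit EN
EN → WT
WT → XI
XI → ZN
XI → SU
SU → GE
GE → KM
KM → OB
OB → HF
HF → DA
WT → MJ
MJ → UY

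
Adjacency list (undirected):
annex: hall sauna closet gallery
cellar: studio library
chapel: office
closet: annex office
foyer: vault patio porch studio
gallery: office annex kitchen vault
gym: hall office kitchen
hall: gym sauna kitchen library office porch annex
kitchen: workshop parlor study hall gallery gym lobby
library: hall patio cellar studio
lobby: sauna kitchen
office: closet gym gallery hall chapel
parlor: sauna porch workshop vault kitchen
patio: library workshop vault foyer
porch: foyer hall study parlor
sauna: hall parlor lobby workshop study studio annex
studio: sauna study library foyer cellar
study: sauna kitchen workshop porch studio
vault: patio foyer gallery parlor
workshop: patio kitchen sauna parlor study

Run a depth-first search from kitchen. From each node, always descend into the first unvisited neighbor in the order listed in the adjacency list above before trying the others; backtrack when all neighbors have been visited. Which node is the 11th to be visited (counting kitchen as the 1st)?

Visit kitchen
kitchen → workshop
workshop → patio
patio → library
library → hall
hall → gym
gym → office
office → closet
closet → annex
annex → sauna
sauna → parlor
parlor → porch
porch → foyer
foyer → vault
vault → gallery
foyer → studio
studio → study
studio → cellar
sauna → lobby
office → chapel

Visit order: kitchen, workshop, patio, library, hall, gym, office, closet, annex, sauna, parlor, porch, foyer, vault, gallery, studio, study, cellar, lobby, chapel

parlor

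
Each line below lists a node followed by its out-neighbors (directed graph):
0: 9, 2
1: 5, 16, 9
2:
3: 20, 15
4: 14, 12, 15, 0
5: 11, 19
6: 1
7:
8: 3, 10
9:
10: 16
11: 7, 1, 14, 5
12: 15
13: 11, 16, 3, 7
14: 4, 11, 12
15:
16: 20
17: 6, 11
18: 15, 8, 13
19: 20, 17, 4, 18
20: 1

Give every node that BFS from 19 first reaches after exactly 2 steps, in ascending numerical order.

Level 0: 19
Level 1: 4, 17, 18, 20
Level 2: 0, 1, 6, 8, 11, 12, 13, 14, 15
Level 3: 2, 3, 5, 7, 9, 10, 16

0, 1, 6, 8, 11, 12, 13, 14, 15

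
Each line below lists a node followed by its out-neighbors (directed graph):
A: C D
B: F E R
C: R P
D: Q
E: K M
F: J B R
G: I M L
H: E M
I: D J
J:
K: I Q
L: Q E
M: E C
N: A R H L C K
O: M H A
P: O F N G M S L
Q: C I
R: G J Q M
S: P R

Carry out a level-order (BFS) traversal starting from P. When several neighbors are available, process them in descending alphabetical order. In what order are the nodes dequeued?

P -> S -> O -> N -> M -> L -> G -> F -> R -> H -> A -> K -> C -> E -> Q -> I -> J -> B -> D

Visit P; enqueue S, O, N, M, L, G, F → queue [S, O, N, M, L, G, F]
Visit S; enqueue R → queue [O, N, M, L, G, F, R]
Visit O; enqueue H, A → queue [N, M, L, G, F, R, H, A]
Visit N; enqueue K, C → queue [M, L, G, F, R, H, A, K, C]
Visit M; enqueue E → queue [L, G, F, R, H, A, K, C, E]
Visit L; enqueue Q → queue [G, F, R, H, A, K, C, E, Q]
Visit G; enqueue I → queue [F, R, H, A, K, C, E, Q, I]
Visit F; enqueue J, B → queue [R, H, A, K, C, E, Q, I, J, B]
Visit R → queue [H, A, K, C, E, Q, I, J, B]
Visit H → queue [A, K, C, E, Q, I, J, B]
Visit A; enqueue D → queue [K, C, E, Q, I, J, B, D]
Visit K → queue [C, E, Q, I, J, B, D]
Visit C → queue [E, Q, I, J, B, D]
Visit E → queue [Q, I, J, B, D]
Visit Q → queue [I, J, B, D]
Visit I → queue [J, B, D]
Visit J → queue [B, D]
Visit B → queue [D]
Visit D → queue []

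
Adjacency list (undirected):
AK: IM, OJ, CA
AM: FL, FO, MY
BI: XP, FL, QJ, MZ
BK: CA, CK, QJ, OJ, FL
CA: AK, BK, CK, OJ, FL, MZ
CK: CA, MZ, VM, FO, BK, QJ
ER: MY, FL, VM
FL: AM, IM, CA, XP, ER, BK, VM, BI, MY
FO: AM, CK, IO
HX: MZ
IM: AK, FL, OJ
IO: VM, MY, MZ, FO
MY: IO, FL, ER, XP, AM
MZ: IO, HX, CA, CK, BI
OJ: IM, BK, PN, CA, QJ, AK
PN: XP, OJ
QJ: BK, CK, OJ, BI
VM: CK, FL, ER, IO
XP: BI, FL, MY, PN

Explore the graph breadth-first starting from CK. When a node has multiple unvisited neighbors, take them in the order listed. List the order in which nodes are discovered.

CK → CA → MZ → VM → FO → BK → QJ → AK → OJ → FL → IO → HX → BI → ER → AM → IM → PN → XP → MY

Visit CK; enqueue CA, MZ, VM, FO, BK, QJ → queue [CA, MZ, VM, FO, BK, QJ]
Visit CA; enqueue AK, OJ, FL → queue [MZ, VM, FO, BK, QJ, AK, OJ, FL]
Visit MZ; enqueue IO, HX, BI → queue [VM, FO, BK, QJ, AK, OJ, FL, IO, HX, BI]
Visit VM; enqueue ER → queue [FO, BK, QJ, AK, OJ, FL, IO, HX, BI, ER]
Visit FO; enqueue AM → queue [BK, QJ, AK, OJ, FL, IO, HX, BI, ER, AM]
Visit BK → queue [QJ, AK, OJ, FL, IO, HX, BI, ER, AM]
Visit QJ → queue [AK, OJ, FL, IO, HX, BI, ER, AM]
Visit AK; enqueue IM → queue [OJ, FL, IO, HX, BI, ER, AM, IM]
Visit OJ; enqueue PN → queue [FL, IO, HX, BI, ER, AM, IM, PN]
Visit FL; enqueue XP, MY → queue [IO, HX, BI, ER, AM, IM, PN, XP, MY]
Visit IO → queue [HX, BI, ER, AM, IM, PN, XP, MY]
Visit HX → queue [BI, ER, AM, IM, PN, XP, MY]
Visit BI → queue [ER, AM, IM, PN, XP, MY]
Visit ER → queue [AM, IM, PN, XP, MY]
Visit AM → queue [IM, PN, XP, MY]
Visit IM → queue [PN, XP, MY]
Visit PN → queue [XP, MY]
Visit XP → queue [MY]
Visit MY → queue []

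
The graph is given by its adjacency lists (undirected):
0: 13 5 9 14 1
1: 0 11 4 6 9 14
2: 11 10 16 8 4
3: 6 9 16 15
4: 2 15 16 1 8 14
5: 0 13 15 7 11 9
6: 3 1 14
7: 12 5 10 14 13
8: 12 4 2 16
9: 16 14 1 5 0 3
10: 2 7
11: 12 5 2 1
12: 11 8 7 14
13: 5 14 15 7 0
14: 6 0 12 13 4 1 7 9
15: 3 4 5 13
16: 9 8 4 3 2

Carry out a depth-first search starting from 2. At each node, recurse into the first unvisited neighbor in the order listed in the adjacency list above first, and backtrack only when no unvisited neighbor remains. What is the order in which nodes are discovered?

2 -> 11 -> 12 -> 8 -> 4 -> 15 -> 3 -> 6 -> 1 -> 0 -> 13 -> 5 -> 7 -> 10 -> 14 -> 9 -> 16

Visit 2
2 → 11
11 → 12
12 → 8
8 → 4
4 → 15
15 → 3
3 → 6
6 → 1
1 → 0
0 → 13
13 → 5
5 → 7
7 → 10
7 → 14
14 → 9
9 → 16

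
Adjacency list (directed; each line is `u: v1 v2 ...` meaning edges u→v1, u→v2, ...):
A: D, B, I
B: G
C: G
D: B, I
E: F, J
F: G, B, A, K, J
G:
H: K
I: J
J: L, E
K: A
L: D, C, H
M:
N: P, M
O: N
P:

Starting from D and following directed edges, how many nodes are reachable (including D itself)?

BFS from D visits: D, B, I, G, J, L, E, C, H, F, K, A
Reachable nodes: 12 of 16 total.

12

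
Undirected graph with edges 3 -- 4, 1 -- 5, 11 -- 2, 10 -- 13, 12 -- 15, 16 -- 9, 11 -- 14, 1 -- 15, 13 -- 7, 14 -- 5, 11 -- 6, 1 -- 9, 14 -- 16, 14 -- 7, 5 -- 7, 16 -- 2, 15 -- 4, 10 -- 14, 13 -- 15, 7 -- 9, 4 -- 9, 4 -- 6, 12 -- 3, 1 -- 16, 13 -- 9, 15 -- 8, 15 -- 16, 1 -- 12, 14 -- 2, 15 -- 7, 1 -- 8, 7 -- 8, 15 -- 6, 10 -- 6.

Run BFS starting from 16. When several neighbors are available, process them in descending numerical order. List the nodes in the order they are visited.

Visit 16; enqueue 15, 14, 9, 2, 1 → queue [15, 14, 9, 2, 1]
Visit 15; enqueue 13, 12, 8, 7, 6, 4 → queue [14, 9, 2, 1, 13, 12, 8, 7, 6, 4]
Visit 14; enqueue 11, 10, 5 → queue [9, 2, 1, 13, 12, 8, 7, 6, 4, 11, 10, 5]
Visit 9 → queue [2, 1, 13, 12, 8, 7, 6, 4, 11, 10, 5]
Visit 2 → queue [1, 13, 12, 8, 7, 6, 4, 11, 10, 5]
Visit 1 → queue [13, 12, 8, 7, 6, 4, 11, 10, 5]
Visit 13 → queue [12, 8, 7, 6, 4, 11, 10, 5]
Visit 12; enqueue 3 → queue [8, 7, 6, 4, 11, 10, 5, 3]
Visit 8 → queue [7, 6, 4, 11, 10, 5, 3]
Visit 7 → queue [6, 4, 11, 10, 5, 3]
Visit 6 → queue [4, 11, 10, 5, 3]
Visit 4 → queue [11, 10, 5, 3]
Visit 11 → queue [10, 5, 3]
Visit 10 → queue [5, 3]
Visit 5 → queue [3]
Visit 3 → queue []

16, 15, 14, 9, 2, 1, 13, 12, 8, 7, 6, 4, 11, 10, 5, 3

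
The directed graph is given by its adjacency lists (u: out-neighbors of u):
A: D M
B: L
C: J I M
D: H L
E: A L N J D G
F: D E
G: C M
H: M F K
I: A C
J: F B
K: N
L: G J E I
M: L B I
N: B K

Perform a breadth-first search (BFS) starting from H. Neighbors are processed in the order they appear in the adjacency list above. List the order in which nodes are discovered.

Visit H; enqueue M, F, K → queue [M, F, K]
Visit M; enqueue L, B, I → queue [F, K, L, B, I]
Visit F; enqueue D, E → queue [K, L, B, I, D, E]
Visit K; enqueue N → queue [L, B, I, D, E, N]
Visit L; enqueue G, J → queue [B, I, D, E, N, G, J]
Visit B → queue [I, D, E, N, G, J]
Visit I; enqueue A, C → queue [D, E, N, G, J, A, C]
Visit D → queue [E, N, G, J, A, C]
Visit E → queue [N, G, J, A, C]
Visit N → queue [G, J, A, C]
Visit G → queue [J, A, C]
Visit J → queue [A, C]
Visit A → queue [C]
Visit C → queue []

H, M, F, K, L, B, I, D, E, N, G, J, A, C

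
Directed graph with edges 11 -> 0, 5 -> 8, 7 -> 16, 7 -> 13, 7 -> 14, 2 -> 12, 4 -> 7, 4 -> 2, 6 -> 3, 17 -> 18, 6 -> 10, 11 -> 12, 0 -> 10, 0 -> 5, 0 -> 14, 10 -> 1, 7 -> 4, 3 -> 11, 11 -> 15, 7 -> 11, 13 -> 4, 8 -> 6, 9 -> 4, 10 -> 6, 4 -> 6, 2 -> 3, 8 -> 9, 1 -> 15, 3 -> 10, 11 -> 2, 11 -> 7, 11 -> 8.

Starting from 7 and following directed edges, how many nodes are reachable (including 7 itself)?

17

BFS from 7 visits: 7, 4, 11, 13, 14, 16, 2, 6, 0, 8, 12, 15, 3, 10, 5, 9, 1
Reachable nodes: 17 of 19 total.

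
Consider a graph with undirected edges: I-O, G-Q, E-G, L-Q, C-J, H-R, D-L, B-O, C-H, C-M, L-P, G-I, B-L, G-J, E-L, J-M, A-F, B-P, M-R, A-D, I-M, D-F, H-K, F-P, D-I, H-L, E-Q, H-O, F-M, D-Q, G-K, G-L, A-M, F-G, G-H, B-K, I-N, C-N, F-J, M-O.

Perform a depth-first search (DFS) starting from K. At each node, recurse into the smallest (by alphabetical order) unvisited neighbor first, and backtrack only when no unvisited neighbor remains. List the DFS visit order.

Visit K
K → B
B → L
L → D
D → A
A → F
F → G
G → E
E → Q
G → H
H → C
C → J
J → M
M → I
I → N
I → O
M → R
F → P

K, B, L, D, A, F, G, E, Q, H, C, J, M, I, N, O, R, P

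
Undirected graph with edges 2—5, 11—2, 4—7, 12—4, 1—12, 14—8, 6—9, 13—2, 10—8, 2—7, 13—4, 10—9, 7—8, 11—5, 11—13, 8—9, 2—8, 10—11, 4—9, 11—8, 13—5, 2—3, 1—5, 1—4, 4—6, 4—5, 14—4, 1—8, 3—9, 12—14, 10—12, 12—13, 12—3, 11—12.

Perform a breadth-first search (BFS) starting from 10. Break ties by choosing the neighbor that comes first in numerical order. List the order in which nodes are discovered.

10, 8, 9, 11, 12, 1, 2, 7, 14, 3, 4, 6, 5, 13

Visit 10; enqueue 8, 9, 11, 12 → queue [8, 9, 11, 12]
Visit 8; enqueue 1, 2, 7, 14 → queue [9, 11, 12, 1, 2, 7, 14]
Visit 9; enqueue 3, 4, 6 → queue [11, 12, 1, 2, 7, 14, 3, 4, 6]
Visit 11; enqueue 5, 13 → queue [12, 1, 2, 7, 14, 3, 4, 6, 5, 13]
Visit 12 → queue [1, 2, 7, 14, 3, 4, 6, 5, 13]
Visit 1 → queue [2, 7, 14, 3, 4, 6, 5, 13]
Visit 2 → queue [7, 14, 3, 4, 6, 5, 13]
Visit 7 → queue [14, 3, 4, 6, 5, 13]
Visit 14 → queue [3, 4, 6, 5, 13]
Visit 3 → queue [4, 6, 5, 13]
Visit 4 → queue [6, 5, 13]
Visit 6 → queue [5, 13]
Visit 5 → queue [13]
Visit 13 → queue []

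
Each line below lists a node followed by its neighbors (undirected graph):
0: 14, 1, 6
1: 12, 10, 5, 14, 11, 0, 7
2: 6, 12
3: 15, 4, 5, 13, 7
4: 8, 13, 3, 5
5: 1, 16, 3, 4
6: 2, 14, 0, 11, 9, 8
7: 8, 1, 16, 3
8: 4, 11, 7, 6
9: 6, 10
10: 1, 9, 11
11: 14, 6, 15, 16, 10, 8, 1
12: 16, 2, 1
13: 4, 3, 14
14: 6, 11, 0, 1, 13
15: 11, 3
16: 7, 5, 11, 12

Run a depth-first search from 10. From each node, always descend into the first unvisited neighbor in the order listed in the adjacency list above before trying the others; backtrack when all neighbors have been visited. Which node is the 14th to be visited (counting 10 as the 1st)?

2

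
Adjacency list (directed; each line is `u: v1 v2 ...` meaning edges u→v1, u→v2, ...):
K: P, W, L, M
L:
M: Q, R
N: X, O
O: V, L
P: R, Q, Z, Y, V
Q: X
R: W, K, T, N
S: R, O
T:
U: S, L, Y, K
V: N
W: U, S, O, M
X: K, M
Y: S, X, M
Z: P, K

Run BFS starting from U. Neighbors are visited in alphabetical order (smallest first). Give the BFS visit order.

Visit U; enqueue K, L, S, Y → queue [K, L, S, Y]
Visit K; enqueue M, P, W → queue [L, S, Y, M, P, W]
Visit L → queue [S, Y, M, P, W]
Visit S; enqueue O, R → queue [Y, M, P, W, O, R]
Visit Y; enqueue X → queue [M, P, W, O, R, X]
Visit M; enqueue Q → queue [P, W, O, R, X, Q]
Visit P; enqueue V, Z → queue [W, O, R, X, Q, V, Z]
Visit W → queue [O, R, X, Q, V, Z]
Visit O → queue [R, X, Q, V, Z]
Visit R; enqueue N, T → queue [X, Q, V, Z, N, T]
Visit X → queue [Q, V, Z, N, T]
Visit Q → queue [V, Z, N, T]
Visit V → queue [Z, N, T]
Visit Z → queue [N, T]
Visit N → queue [T]
Visit T → queue []

U K L S Y M P W O R X Q V Z N T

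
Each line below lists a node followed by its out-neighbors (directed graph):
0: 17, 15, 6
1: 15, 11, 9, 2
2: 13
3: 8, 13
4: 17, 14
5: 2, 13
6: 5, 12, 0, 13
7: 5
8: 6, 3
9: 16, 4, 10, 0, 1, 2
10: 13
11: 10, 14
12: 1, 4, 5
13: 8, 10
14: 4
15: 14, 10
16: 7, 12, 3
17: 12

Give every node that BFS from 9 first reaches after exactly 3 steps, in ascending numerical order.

Level 0: 9
Level 1: 0, 1, 2, 4, 10, 16
Level 2: 3, 6, 7, 11, 12, 13, 14, 15, 17
Level 3: 5, 8

5, 8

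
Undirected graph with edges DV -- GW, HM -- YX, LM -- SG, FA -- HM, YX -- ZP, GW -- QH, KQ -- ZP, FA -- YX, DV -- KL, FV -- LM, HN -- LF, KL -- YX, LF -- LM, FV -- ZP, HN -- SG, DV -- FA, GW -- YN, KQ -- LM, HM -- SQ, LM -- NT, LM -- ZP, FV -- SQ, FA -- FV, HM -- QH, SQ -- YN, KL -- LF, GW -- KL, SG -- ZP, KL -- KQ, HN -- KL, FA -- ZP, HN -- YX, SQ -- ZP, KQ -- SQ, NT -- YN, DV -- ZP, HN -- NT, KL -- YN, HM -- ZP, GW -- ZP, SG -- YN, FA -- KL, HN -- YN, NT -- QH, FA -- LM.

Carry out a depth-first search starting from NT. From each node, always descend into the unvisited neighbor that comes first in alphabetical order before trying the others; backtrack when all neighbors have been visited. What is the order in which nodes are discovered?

NT, HN, KL, DV, FA, FV, LM, KQ, SQ, HM, QH, GW, YN, SG, ZP, YX, LF

Visit NT
NT → HN
HN → KL
KL → DV
DV → FA
FA → FV
FV → LM
LM → KQ
KQ → SQ
SQ → HM
HM → QH
QH → GW
GW → YN
YN → SG
SG → ZP
ZP → YX
LM → LF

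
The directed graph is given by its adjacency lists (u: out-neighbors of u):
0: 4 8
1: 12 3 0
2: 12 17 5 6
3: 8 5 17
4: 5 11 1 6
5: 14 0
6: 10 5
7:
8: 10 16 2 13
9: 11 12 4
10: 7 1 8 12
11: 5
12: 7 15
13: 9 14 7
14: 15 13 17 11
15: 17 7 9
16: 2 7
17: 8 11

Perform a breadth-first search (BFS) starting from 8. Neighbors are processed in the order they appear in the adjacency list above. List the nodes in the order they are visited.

8 10 16 2 13 7 1 12 17 5 6 9 14 3 0 15 11 4

Visit 8; enqueue 10, 16, 2, 13 → queue [10, 16, 2, 13]
Visit 10; enqueue 7, 1, 12 → queue [16, 2, 13, 7, 1, 12]
Visit 16 → queue [2, 13, 7, 1, 12]
Visit 2; enqueue 17, 5, 6 → queue [13, 7, 1, 12, 17, 5, 6]
Visit 13; enqueue 9, 14 → queue [7, 1, 12, 17, 5, 6, 9, 14]
Visit 7 → queue [1, 12, 17, 5, 6, 9, 14]
Visit 1; enqueue 3, 0 → queue [12, 17, 5, 6, 9, 14, 3, 0]
Visit 12; enqueue 15 → queue [17, 5, 6, 9, 14, 3, 0, 15]
Visit 17; enqueue 11 → queue [5, 6, 9, 14, 3, 0, 15, 11]
Visit 5 → queue [6, 9, 14, 3, 0, 15, 11]
Visit 6 → queue [9, 14, 3, 0, 15, 11]
Visit 9; enqueue 4 → queue [14, 3, 0, 15, 11, 4]
Visit 14 → queue [3, 0, 15, 11, 4]
Visit 3 → queue [0, 15, 11, 4]
Visit 0 → queue [15, 11, 4]
Visit 15 → queue [11, 4]
Visit 11 → queue [4]
Visit 4 → queue []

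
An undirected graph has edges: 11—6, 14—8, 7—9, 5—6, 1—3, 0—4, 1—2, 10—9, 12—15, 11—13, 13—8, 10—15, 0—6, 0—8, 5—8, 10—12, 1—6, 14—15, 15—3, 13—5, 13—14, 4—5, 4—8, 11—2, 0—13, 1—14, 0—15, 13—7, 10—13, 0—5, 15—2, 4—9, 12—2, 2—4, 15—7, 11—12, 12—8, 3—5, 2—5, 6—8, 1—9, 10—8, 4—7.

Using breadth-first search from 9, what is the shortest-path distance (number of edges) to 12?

Level 0: 9
Level 1: 1, 4, 7, 10
Level 2: 0, 2, 3, 5, 6, 8, 12, 13, 14, 15
Level 3: 11
12 first appears at level 2.

2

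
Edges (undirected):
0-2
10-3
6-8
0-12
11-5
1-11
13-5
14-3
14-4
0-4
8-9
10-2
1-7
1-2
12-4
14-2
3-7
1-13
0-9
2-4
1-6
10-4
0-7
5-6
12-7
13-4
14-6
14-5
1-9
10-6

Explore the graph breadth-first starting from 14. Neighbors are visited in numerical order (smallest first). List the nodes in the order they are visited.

14 → 2 → 3 → 4 → 5 → 6 → 0 → 1 → 10 → 7 → 12 → 13 → 11 → 8 → 9

Visit 14; enqueue 2, 3, 4, 5, 6 → queue [2, 3, 4, 5, 6]
Visit 2; enqueue 0, 1, 10 → queue [3, 4, 5, 6, 0, 1, 10]
Visit 3; enqueue 7 → queue [4, 5, 6, 0, 1, 10, 7]
Visit 4; enqueue 12, 13 → queue [5, 6, 0, 1, 10, 7, 12, 13]
Visit 5; enqueue 11 → queue [6, 0, 1, 10, 7, 12, 13, 11]
Visit 6; enqueue 8 → queue [0, 1, 10, 7, 12, 13, 11, 8]
Visit 0; enqueue 9 → queue [1, 10, 7, 12, 13, 11, 8, 9]
Visit 1 → queue [10, 7, 12, 13, 11, 8, 9]
Visit 10 → queue [7, 12, 13, 11, 8, 9]
Visit 7 → queue [12, 13, 11, 8, 9]
Visit 12 → queue [13, 11, 8, 9]
Visit 13 → queue [11, 8, 9]
Visit 11 → queue [8, 9]
Visit 8 → queue [9]
Visit 9 → queue []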